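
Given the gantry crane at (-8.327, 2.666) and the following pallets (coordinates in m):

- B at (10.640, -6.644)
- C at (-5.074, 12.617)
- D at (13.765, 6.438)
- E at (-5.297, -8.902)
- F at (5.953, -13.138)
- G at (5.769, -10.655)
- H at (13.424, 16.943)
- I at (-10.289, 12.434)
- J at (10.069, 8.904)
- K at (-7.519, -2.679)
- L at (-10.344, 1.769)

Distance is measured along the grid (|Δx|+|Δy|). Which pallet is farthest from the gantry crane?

Distances from (-8.327, 2.666):
B: 28.277 m
C: 13.204 m
D: 25.864 m
E: 14.598 m
F: 30.084 m
G: 27.417 m
H: 36.028 m
I: 11.730 m
J: 24.634 m
K: 6.153 m
L: 2.914 m
Maximum: H at 36.028 m.

H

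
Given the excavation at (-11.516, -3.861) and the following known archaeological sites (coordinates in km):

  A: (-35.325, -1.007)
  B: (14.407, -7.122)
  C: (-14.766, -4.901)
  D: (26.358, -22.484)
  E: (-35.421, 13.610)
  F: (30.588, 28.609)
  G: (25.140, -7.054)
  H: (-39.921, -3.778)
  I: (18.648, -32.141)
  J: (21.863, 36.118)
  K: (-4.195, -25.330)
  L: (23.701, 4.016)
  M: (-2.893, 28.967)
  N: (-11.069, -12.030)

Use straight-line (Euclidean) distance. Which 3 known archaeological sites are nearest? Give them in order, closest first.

Distances from (-11.516, -3.861):
A: 23.979 km
B: 26.127 km
C: 3.412 km
D: 42.205 km
E: 29.609 km
F: 53.170 km
G: 36.795 km
H: 28.405 km
I: 41.348 km
J: 52.081 km
K: 22.683 km
L: 36.087 km
M: 33.942 km
N: 8.181 km
Sorted: C (3.412 km) < N (8.181 km) < K (22.683 km) < A (23.979 km) < B (26.127 km) < …

C, N, K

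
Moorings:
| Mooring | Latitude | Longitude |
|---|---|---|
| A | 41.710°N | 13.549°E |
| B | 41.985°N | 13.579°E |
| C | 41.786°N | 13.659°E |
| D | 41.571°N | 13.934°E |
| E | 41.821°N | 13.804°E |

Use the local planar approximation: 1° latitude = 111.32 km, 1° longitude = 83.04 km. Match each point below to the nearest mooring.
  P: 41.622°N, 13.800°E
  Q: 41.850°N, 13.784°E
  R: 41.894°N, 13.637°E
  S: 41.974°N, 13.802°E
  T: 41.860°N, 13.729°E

P at 41.622°N, 13.800°E:
  A: 23.030 km
  B: 44.381 km
  C: 21.689 km
  D: 12.492 km
  E: 22.155 km
  → nearest: D (12.492 km)
Q at 41.850°N, 13.784°E:
  A: 24.974 km
  B: 22.708 km
  C: 12.590 km
  D: 33.463 km
  E: 3.630 km
  → nearest: E (3.630 km)
R at 41.894°N, 13.637°E:
  A: 21.747 km
  B: 11.217 km
  C: 12.161 km
  D: 43.602 km
  E: 16.073 km
  → nearest: B (11.217 km)
S at 41.974°N, 13.802°E:
  A: 36.126 km
  B: 18.558 km
  C: 24.062 km
  D: 46.182 km
  E: 17.033 km
  → nearest: E (17.033 km)
T at 41.860°N, 13.729°E:
  A: 22.411 km
  B: 18.676 km
  C: 10.082 km
  D: 36.398 km
  E: 7.592 km
  → nearest: E (7.592 km)

P→D; Q→E; R→B; S→E; T→E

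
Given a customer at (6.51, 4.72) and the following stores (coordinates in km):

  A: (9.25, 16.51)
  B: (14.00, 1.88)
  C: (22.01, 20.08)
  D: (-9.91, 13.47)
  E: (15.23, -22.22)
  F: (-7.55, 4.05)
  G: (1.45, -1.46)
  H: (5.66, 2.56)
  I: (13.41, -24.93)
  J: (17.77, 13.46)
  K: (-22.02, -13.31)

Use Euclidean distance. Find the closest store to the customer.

H

Distances from (6.51, 4.72):
A: √((2.74)² + (11.79)²) = √(7.5076 + 139.0041) = 12.10 km
B: √((7.49)² + (-2.84)²) = √(56.1001 + 8.0656) = 8.01 km
C: √((15.50)² + (15.36)²) = √(240.2500 + 235.9296) = 21.82 km
D: √((-16.42)² + (8.75)²) = √(269.6164 + 76.5625) = 18.61 km
E: √((8.72)² + (-26.94)²) = √(76.0384 + 725.7636) = 28.32 km
F: √((-14.06)² + (-0.67)²) = √(197.6836 + 0.4489) = 14.08 km
G: √((-5.06)² + (-6.18)²) = √(25.6036 + 38.1924) = 7.99 km
H: √((-0.85)² + (-2.16)²) = √(0.7225 + 4.6656) = 2.32 km
I: √((6.90)² + (-29.65)²) = √(47.6100 + 879.1225) = 30.44 km
J: √((11.26)² + (8.74)²) = √(126.7876 + 76.3876) = 14.25 km
K: √((-28.53)² + (-18.03)²) = √(813.9609 + 325.0809) = 33.75 km
Minimum: H at 2.32 km.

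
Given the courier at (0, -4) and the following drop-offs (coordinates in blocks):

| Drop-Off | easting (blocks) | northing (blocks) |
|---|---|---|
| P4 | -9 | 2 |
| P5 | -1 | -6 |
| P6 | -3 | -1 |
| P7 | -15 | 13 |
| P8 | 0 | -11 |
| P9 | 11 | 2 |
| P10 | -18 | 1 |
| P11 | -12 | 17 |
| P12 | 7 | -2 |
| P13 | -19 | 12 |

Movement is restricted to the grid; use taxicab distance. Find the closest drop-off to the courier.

P5

Distances from (0, -4):
P4: |-9| + |6| = 9 + 6 = 15 blocks
P5: |-1| + |-2| = 1 + 2 = 3 blocks
P6: |-3| + |3| = 3 + 3 = 6 blocks
P7: |-15| + |17| = 15 + 17 = 32 blocks
P8: |0| + |-7| = 0 + 7 = 7 blocks
P9: |11| + |6| = 11 + 6 = 17 blocks
P10: |-18| + |5| = 18 + 5 = 23 blocks
P11: |-12| + |21| = 12 + 21 = 33 blocks
P12: |7| + |2| = 7 + 2 = 9 blocks
P13: |-19| + |16| = 19 + 16 = 35 blocks
Minimum: P5 at 3 blocks.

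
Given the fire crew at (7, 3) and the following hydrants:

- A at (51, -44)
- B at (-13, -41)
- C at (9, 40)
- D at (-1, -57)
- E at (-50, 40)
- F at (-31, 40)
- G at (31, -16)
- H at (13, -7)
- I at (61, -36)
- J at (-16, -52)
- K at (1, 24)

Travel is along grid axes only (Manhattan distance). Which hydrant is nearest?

H

Distances from (7, 3):
A: 91
B: 64
C: 39
D: 68
E: 94
F: 75
G: 43
H: 16
I: 93
J: 78
K: 27
Minimum: H at 16.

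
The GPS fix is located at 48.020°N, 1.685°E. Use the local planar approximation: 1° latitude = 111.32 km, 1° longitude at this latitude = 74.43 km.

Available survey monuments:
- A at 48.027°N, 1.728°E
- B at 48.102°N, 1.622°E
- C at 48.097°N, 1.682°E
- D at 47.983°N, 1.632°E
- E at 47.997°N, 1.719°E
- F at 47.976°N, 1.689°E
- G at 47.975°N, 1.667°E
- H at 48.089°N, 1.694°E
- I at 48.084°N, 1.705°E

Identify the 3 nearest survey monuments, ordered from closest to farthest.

A, E, F

Distances from 48.020°N, 1.685°E:
A: 3.294 km
B: 10.262 km
C: 8.575 km
D: 5.703 km
E: 3.600 km
F: 4.907 km
G: 5.185 km
H: 7.710 km
I: 7.278 km
Sorted: A (3.294 km) < E (3.600 km) < F (4.907 km) < G (5.185 km) < D (5.703 km) < …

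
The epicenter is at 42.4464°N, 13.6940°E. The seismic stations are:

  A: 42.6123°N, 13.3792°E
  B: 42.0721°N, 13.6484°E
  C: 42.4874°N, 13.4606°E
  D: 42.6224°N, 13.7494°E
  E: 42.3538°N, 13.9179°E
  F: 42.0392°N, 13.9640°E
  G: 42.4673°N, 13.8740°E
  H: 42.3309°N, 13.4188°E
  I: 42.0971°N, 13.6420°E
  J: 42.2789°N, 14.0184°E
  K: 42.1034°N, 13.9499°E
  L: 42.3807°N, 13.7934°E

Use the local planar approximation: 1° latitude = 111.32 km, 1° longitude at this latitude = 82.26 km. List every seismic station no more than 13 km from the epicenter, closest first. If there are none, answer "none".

Distances from 42.4464°N, 13.6940°E:
A: 31.8063 km
B: 41.8356 km
C: 19.7345 km
D: 20.1153 km
E: 21.1065 km
F: 50.4783 km
G: 14.9885 km
H: 26.0344 km
I: 39.1186 km
J: 32.5542 km
K: 43.6009 km
L: 10.9703 km
Threshold 13 km: L (10.9703 km) is within range.

L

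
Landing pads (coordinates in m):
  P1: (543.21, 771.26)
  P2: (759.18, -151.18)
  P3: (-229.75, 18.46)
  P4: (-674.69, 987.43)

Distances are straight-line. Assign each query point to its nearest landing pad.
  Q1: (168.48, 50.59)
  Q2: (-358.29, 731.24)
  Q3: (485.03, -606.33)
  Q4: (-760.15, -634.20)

Q1 at (168.48, 50.59):
  P1: 812.27 m
  P2: 624.21 m
  P3: 399.52 m
  P4: 1260.40 m
  → nearest: P3 (399.52 m)
Q2 at (-358.29, 731.24):
  P1: 902.39 m
  P2: 1423.87 m
  P3: 724.28 m
  P4: 407.11 m
  → nearest: P4 (407.11 m)
Q3 at (485.03, -606.33):
  P1: 1378.82 m
  P2: 531.34 m
  P3: 949.35 m
  P4: 1971.05 m
  → nearest: P2 (531.34 m)
Q4 at (-760.15, -634.20):
  P1: 1916.79 m
  P2: 1594.26 m
  P3: 841.00 m
  P4: 1623.88 m
  → nearest: P3 (841.00 m)

Q1→P3; Q2→P4; Q3→P2; Q4→P3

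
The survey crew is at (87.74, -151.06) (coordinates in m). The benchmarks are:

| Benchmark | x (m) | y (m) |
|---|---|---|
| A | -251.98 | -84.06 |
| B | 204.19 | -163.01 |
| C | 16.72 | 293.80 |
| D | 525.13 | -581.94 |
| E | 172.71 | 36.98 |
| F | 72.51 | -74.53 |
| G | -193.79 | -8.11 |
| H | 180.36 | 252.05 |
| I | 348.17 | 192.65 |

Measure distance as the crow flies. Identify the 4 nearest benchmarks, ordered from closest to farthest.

F, B, E, G

Distances from (87.74, -151.06):
A: √((-339.72)² + (67.00)²) = √(115409.6784 + 4489.0000) = 346.26 m
B: √((116.45)² + (-11.95)²) = √(13560.6025 + 142.8025) = 117.06 m
C: √((-71.02)² + (444.86)²) = √(5043.8404 + 197900.4196) = 450.49 m
D: √((437.39)² + (-430.88)²) = √(191310.0121 + 185657.5744) = 613.98 m
E: √((84.97)² + (188.04)²) = √(7219.9009 + 35359.0416) = 206.35 m
F: √((-15.23)² + (76.53)²) = √(231.9529 + 5856.8409) = 78.03 m
G: √((-281.53)² + (142.95)²) = √(79259.1409 + 20434.7025) = 315.74 m
H: √((92.62)² + (403.11)²) = √(8578.4644 + 162497.6721) = 413.61 m
I: √((260.43)² + (343.71)²) = √(67823.7849 + 118136.5641) = 431.23 m
Sorted: F (78.03 m) < B (117.06 m) < E (206.35 m) < G (315.74 m) < A (346.26 m) < H (413.61 m) < …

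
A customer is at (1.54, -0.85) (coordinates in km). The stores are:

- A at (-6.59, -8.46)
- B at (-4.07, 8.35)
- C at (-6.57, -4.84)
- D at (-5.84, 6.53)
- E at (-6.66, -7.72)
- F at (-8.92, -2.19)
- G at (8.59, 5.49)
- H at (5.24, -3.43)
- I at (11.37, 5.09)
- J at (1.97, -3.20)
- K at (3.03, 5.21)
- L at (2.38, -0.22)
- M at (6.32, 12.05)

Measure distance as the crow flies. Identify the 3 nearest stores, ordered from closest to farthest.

L, J, H

Distances from (1.54, -0.85):
A: √((-8.13)² + (-7.61)²) = √(66.0969 + 57.9121) = 11.14 km
B: √((-5.61)² + (9.20)²) = √(31.4721 + 84.6400) = 10.78 km
C: √((-8.11)² + (-3.99)²) = √(65.7721 + 15.9201) = 9.04 km
D: √((-7.38)² + (7.38)²) = √(54.4644 + 54.4644) = 10.44 km
E: √((-8.20)² + (-6.87)²) = √(67.2400 + 47.1969) = 10.70 km
F: √((-10.46)² + (-1.34)²) = √(109.4116 + 1.7956) = 10.55 km
G: √((7.05)² + (6.34)²) = √(49.7025 + 40.1956) = 9.48 km
H: √((3.70)² + (-2.58)²) = √(13.6900 + 6.6564) = 4.51 km
I: √((9.83)² + (5.94)²) = √(96.6289 + 35.2836) = 11.49 km
J: √((0.43)² + (-2.35)²) = √(0.1849 + 5.5225) = 2.39 km
K: √((1.49)² + (6.06)²) = √(2.2201 + 36.7236) = 6.24 km
L: √((0.84)² + (0.63)²) = √(0.7056 + 0.3969) = 1.05 km
M: √((4.78)² + (12.90)²) = √(22.8484 + 166.4100) = 13.76 km
Sorted: L (1.05 km) < J (2.39 km) < H (4.51 km) < K (6.24 km) < C (9.04 km) < …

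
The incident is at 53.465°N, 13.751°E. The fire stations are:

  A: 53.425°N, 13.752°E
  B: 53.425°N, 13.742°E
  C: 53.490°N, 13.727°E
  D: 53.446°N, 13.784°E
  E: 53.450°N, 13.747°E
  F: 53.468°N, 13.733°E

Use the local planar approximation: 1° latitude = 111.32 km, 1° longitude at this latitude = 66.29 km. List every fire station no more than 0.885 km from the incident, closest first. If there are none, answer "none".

none

Distances from 53.465°N, 13.751°E:
A: 4.453 km
B: 4.493 km
C: 3.206 km
D: 3.043 km
E: 1.691 km
F: 1.239 km
Threshold 0.885 km: none within range.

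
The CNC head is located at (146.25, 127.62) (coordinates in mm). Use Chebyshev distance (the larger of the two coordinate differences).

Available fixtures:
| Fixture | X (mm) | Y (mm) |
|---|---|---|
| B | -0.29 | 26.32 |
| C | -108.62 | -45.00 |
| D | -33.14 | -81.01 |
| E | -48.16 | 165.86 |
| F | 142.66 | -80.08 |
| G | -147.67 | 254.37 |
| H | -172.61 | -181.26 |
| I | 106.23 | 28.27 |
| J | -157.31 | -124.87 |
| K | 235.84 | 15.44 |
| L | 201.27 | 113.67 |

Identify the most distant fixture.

H

Distances from (146.25, 127.62):
B: 146.54 mm
C: 254.87 mm
D: 208.63 mm
E: 194.41 mm
F: 207.70 mm
G: 293.92 mm
H: 318.86 mm
I: 99.35 mm
J: 303.56 mm
K: 112.18 mm
L: 55.02 mm
Maximum: H at 318.86 mm.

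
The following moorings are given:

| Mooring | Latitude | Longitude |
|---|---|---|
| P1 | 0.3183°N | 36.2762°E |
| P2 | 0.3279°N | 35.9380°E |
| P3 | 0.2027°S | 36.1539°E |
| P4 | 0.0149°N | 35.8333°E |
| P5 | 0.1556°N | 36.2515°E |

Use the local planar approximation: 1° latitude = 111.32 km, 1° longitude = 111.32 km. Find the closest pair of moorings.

Pairwise distances:
P1–P2: 37.6636 km
P1–P3: 59.5742 km
P1–P4: 59.7626 km
P1–P5: 18.3193 km
P2–P3: 63.7689 km
P2–P4: 36.7408 km
P2–P5: 39.8223 km
P3–P4: 43.1333 km
P3–P5: 41.3393 km
P4–P5: 49.1182 km
Closest pair: P1–P5 at 18.3193 km.

P1 and P5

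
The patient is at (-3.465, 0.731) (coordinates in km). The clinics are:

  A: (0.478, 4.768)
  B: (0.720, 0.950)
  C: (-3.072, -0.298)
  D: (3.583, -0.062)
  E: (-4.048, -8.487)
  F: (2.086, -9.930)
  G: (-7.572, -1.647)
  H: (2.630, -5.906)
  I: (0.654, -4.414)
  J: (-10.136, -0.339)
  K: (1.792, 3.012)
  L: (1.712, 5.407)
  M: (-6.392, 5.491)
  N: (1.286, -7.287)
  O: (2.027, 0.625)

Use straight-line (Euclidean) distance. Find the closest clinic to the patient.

C

Distances from (-3.465, 0.731):
A: √((3.943)² + (4.037)²) = √(15.54725 + 16.29737) = 5.643 km
B: √((4.185)² + (0.219)²) = √(17.51422 + 0.04796) = 4.191 km
C: √((0.393)² + (-1.029)²) = √(0.15445 + 1.05884) = 1.101 km
D: √((7.048)² + (-0.793)²) = √(49.67430 + 0.62885) = 7.092 km
E: √((-0.583)² + (-9.218)²) = √(0.33989 + 84.97152) = 9.236 km
F: √((5.551)² + (-10.661)²) = √(30.81360 + 113.65692) = 12.020 km
G: √((-4.107)² + (-2.378)²) = √(16.86745 + 5.65488) = 4.746 km
H: √((6.095)² + (-6.637)²) = √(37.14902 + 44.04977) = 9.011 km
I: √((4.119)² + (-5.145)²) = √(16.96616 + 26.47102) = 6.591 km
J: √((-6.671)² + (-1.070)²) = √(44.50224 + 1.14490) = 6.756 km
K: √((5.257)² + (2.281)²) = √(27.63605 + 5.20296) = 5.731 km
L: √((5.177)² + (4.676)²) = √(26.80133 + 21.86498) = 6.976 km
M: √((-2.927)² + (4.760)²) = √(8.56733 + 22.65760) = 5.588 km
N: √((4.751)² + (-8.018)²) = √(22.57200 + 64.28832) = 9.320 km
O: √((5.492)² + (-0.106)²) = √(30.16206 + 0.01124) = 5.493 km
Minimum: C at 1.101 km.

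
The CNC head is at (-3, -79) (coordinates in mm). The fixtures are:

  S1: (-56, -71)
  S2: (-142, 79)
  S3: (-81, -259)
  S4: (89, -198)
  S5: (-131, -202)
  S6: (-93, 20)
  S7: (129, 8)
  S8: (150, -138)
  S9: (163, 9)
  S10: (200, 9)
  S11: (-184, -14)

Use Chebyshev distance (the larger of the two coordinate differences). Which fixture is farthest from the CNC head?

S10

Distances from (-3, -79):
S1: max(|-53|, |8|) = 53 mm
S2: max(|-139|, |158|) = 158 mm
S3: max(|-78|, |-180|) = 180 mm
S4: max(|92|, |-119|) = 119 mm
S5: max(|-128|, |-123|) = 128 mm
S6: max(|-90|, |99|) = 99 mm
S7: max(|132|, |87|) = 132 mm
S8: max(|153|, |-59|) = 153 mm
S9: max(|166|, |88|) = 166 mm
S10: max(|203|, |88|) = 203 mm
S11: max(|-181|, |65|) = 181 mm
Maximum: S10 at 203 mm.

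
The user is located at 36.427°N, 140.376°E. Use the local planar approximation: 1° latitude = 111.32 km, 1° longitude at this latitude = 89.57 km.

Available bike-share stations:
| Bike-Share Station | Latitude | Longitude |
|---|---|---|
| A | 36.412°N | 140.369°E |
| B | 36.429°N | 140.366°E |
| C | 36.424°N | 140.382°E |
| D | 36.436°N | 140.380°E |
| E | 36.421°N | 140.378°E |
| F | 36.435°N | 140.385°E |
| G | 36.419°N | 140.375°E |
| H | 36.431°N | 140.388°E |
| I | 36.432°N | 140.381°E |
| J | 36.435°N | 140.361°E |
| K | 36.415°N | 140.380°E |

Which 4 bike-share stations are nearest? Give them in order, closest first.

C, E, I, G

Distances from 36.427°N, 140.376°E:
A: 1.784 km
B: 0.923 km
C: 0.633 km
D: 1.064 km
E: 0.692 km
F: 1.201 km
G: 0.895 km
H: 1.163 km
I: 0.714 km
J: 1.612 km
K: 1.383 km
Sorted: C (0.633 km) < E (0.692 km) < I (0.714 km) < G (0.895 km) < B (0.923 km) < D (1.064 km) < …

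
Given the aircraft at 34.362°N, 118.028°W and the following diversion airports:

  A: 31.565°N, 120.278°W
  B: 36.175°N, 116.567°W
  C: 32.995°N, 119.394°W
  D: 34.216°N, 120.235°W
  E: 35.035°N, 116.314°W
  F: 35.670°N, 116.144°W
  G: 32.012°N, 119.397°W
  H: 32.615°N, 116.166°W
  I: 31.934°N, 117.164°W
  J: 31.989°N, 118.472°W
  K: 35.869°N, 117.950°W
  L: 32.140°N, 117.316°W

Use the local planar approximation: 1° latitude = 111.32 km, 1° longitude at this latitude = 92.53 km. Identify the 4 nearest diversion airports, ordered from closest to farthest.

K, E, C, D

Distances from 34.362°N, 118.028°W:
A: 374.554 km
B: 242.915 km
C: 197.821 km
D: 204.859 km
E: 175.401 km
F: 227.137 km
G: 290.658 km
H: 259.817 km
I: 281.860 km
J: 267.338 km
K: 167.914 km
L: 255.976 km
Sorted: K (167.914 km) < E (175.401 km) < C (197.821 km) < D (204.859 km) < F (227.137 km) < B (242.915 km) < …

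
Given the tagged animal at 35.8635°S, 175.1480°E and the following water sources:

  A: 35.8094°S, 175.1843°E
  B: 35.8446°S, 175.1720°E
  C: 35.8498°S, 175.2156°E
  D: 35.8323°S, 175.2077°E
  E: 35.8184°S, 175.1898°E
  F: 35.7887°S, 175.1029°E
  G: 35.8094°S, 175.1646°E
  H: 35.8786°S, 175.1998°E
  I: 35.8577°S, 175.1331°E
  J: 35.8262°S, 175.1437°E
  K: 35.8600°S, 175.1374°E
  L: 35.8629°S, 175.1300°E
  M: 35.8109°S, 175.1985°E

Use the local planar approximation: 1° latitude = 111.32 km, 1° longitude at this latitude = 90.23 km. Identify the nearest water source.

K

Distances from 35.8635°S, 175.1480°E:
A: √((0.0541·111.32)² + (0.0363·90.23)²) = √(36.269446 + 10.727911) = 6.8555 km
B: √((0.0189·111.32)² + (0.0240·90.23)²) = √(4.426597 + 4.689477) = 3.0193 km
C: √((0.0137·111.32)² + (0.0676·90.23)²) = √(2.325881 + 37.204486) = 6.2873 km
D: √((0.0312·111.32)² + (0.0597·90.23)²) = √(12.063007 + 29.016871) = 6.4094 km
E: √((0.0451·111.32)² + (0.0418·90.23)²) = √(25.205742 + 14.225072) = 6.2794 km
F: √((0.0748·111.32)² + (-0.0451·90.23)²) = √(69.334532 + 16.559797) = 9.2679 km
G: √((0.0541·111.32)² + (0.0166·90.23)²) = √(36.269446 + 2.243459) = 6.2059 km
H: √((-0.0151·111.32)² + (0.0518·90.23)²) = √(2.825532 + 21.845472) = 4.9670 km
I: √((0.0058·111.32)² + (-0.0149·90.23)²) = √(0.416872 + 1.807484) = 1.4914 km
J: √((0.0373·111.32)² + (-0.0043·90.23)²) = √(17.241064 + 0.150535) = 4.1703 km
K: √((0.0035·111.32)² + (-0.0106·90.23)²) = √(0.151804 + 0.914774) = 1.0328 km
L: √((0.0006·111.32)² + (-0.0180·90.23)²) = √(0.004461 + 2.637831) = 1.6255 km
M: √((0.0526·111.32)² + (0.0505·90.23)²) = √(34.286084 + 20.762740) = 7.4195 km
Minimum: K at 1.0328 km.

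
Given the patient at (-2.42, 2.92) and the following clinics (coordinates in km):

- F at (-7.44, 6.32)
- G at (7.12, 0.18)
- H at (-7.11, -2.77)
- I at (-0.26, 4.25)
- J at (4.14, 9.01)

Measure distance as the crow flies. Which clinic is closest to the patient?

Distances from (-2.42, 2.92):
F: √((-5.02)² + (3.40)²) = √(25.2004 + 11.5600) = 6.06 km
G: √((9.54)² + (-2.74)²) = √(91.0116 + 7.5076) = 9.93 km
H: √((-4.69)² + (-5.69)²) = √(21.9961 + 32.3761) = 7.37 km
I: √((2.16)² + (1.33)²) = √(4.6656 + 1.7689) = 2.54 km
J: √((6.56)² + (6.09)²) = √(43.0336 + 37.0881) = 8.95 km
Minimum: I at 2.54 km.

I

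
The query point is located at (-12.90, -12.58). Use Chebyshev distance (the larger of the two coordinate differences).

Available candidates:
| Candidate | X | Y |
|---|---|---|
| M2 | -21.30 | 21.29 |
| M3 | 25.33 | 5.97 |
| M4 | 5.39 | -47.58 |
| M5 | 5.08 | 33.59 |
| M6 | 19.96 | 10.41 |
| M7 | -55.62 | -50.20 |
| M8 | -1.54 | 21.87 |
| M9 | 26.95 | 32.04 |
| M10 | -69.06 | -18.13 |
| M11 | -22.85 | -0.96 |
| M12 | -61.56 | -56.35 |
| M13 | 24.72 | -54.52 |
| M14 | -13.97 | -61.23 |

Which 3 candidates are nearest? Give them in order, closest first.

M11, M6, M2

Distances from (-12.90, -12.58):
M2: max(|-8.40|, |33.87|) = 33.87
M3: max(|38.23|, |18.55|) = 38.23
M4: max(|18.29|, |-35.00|) = 35.00
M5: max(|17.98|, |46.17|) = 46.17
M6: max(|32.86|, |22.99|) = 32.86
M7: max(|-42.72|, |-37.62|) = 42.72
M8: max(|11.36|, |34.45|) = 34.45
M9: max(|39.85|, |44.62|) = 44.62
M10: max(|-56.16|, |-5.55|) = 56.16
M11: max(|-9.95|, |11.62|) = 11.62
M12: max(|-48.66|, |-43.77|) = 48.66
M13: max(|37.62|, |-41.94|) = 41.94
M14: max(|-1.07|, |-48.65|) = 48.65
Sorted: M11 (11.62) < M6 (32.86) < M2 (33.87) < M8 (34.45) < M4 (35.00) < …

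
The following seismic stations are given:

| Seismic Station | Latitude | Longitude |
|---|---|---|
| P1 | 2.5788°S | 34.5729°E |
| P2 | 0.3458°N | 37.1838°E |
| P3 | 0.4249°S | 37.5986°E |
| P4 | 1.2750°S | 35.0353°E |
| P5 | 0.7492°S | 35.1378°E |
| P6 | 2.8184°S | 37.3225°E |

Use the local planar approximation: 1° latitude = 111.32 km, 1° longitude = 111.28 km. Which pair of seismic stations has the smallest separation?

Pairwise distances:
P1–P2: 436.3572 km
P1–P3: 413.3491 km
P1–P4: 153.9904 km
P1–P5: 213.1515 km
P1–P6: 307.1358 km
P2–P3: 97.4234 km
P2–P4: 299.5259 km
P2–P5: 258.2560 km
P2–P6: 352.5767 km
P3–P4: 300.5322 km
P3–P5: 276.2072 km
P3–P6: 268.2100 km
P4–P5: 59.6331 km
P4–P6: 307.0820 km
P5–P6: 334.9062 km
Closest pair: P4–P5 at 59.6331 km.

P4 and P5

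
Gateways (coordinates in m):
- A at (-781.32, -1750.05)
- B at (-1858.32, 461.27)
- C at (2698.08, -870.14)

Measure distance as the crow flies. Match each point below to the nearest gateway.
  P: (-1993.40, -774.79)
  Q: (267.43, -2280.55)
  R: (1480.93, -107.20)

P→B; Q→A; R→C

P at (-1993.40, -774.79):
  A: √((1212.08)² + (-975.26)²) = √(1469137.9264 + 951132.0676) = 1555.72 m
  B: √((135.08)² + (1236.06)²) = √(18246.6064 + 1527844.3236) = 1243.42 m
  C: √((4691.48)² + (-95.35)²) = √(22009984.5904 + 9091.6225) = 4692.45 m
  → nearest: B (1243.42 m)
Q at (267.43, -2280.55):
  A: √((-1048.75)² + (530.50)²) = √(1099876.5625 + 281430.2500) = 1175.29 m
  B: √((-2125.75)² + (2741.82)²) = √(4518813.0625 + 7517576.9124) = 3469.35 m
  C: √((2430.65)² + (1410.41)²) = √(5908059.4225 + 1989256.3681) = 2810.22 m
  → nearest: A (1175.29 m)
R at (1480.93, -107.20):
  A: √((-2262.25)² + (-1642.85)²) = √(5117775.0625 + 2698956.1225) = 2795.84 m
  B: √((-3339.25)² + (568.47)²) = √(11150590.5625 + 323158.1409) = 3387.29 m
  C: √((1217.15)² + (-762.94)²) = √(1481454.1225 + 582077.4436) = 1436.50 m
  → nearest: C (1436.50 m)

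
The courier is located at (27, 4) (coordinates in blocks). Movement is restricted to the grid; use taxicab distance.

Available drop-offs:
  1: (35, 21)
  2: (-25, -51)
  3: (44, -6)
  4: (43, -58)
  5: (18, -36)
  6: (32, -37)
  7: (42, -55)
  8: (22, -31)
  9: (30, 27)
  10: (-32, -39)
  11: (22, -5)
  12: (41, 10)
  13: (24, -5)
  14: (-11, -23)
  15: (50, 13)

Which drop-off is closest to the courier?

Distances from (27, 4):
1: |8| + |17| = 8 + 17 = 25 blocks
2: |-52| + |-55| = 52 + 55 = 107 blocks
3: |17| + |-10| = 17 + 10 = 27 blocks
4: |16| + |-62| = 16 + 62 = 78 blocks
5: |-9| + |-40| = 9 + 40 = 49 blocks
6: |5| + |-41| = 5 + 41 = 46 blocks
7: |15| + |-59| = 15 + 59 = 74 blocks
8: |-5| + |-35| = 5 + 35 = 40 blocks
9: |3| + |23| = 3 + 23 = 26 blocks
10: |-59| + |-43| = 59 + 43 = 102 blocks
11: |-5| + |-9| = 5 + 9 = 14 blocks
12: |14| + |6| = 14 + 6 = 20 blocks
13: |-3| + |-9| = 3 + 9 = 12 blocks
14: |-38| + |-27| = 38 + 27 = 65 blocks
15: |23| + |9| = 23 + 9 = 32 blocks
Minimum: 13 at 12 blocks.

13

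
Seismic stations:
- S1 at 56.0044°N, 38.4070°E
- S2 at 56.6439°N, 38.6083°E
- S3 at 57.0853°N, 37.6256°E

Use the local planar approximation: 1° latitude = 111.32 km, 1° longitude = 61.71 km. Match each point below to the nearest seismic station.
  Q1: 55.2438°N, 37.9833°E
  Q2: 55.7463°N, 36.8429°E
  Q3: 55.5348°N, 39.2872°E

Q1 at 55.2438°N, 37.9833°E:
  S1: √((0.7606·111.32)² + (0.4237·61.71)²) = √(7169.007545 + 683.640874) = 88.6152 km
  S2: √((1.4001·111.32)² + (0.6250·61.71)²) = √(24292.069028 + 1487.548477) = 160.5603 km
  S3: √((1.8415·111.32)² + (-0.3577·61.71)²) = √(42023.269818 + 487.246775) = 206.1808 km
  → nearest: S1 (88.6152 km)
Q2 at 55.7463°N, 36.8429°E:
  S1: √((0.2581·111.32)² + (1.5641·61.71)²) = √(825.510125 + 9316.228348) = 100.7062 km
  S2: √((0.8976·111.32)² + (1.7654·61.71)²) = √(9984.172668 + 11868.541080) = 147.8266 km
  S3: √((1.3390·111.32)² + (0.7827·61.71)²) = √(22218.132344 + 2332.930282) = 156.6878 km
  → nearest: S1 (100.7062 km)
Q3 at 55.5348°N, 39.2872°E:
  S1: √((0.4696·111.32)² + (-0.8802·61.71)²) = √(2732.766793 + 2950.351915) = 75.3865 km
  S2: √((1.1091·111.32)² + (-0.6789·61.71)²) = √(15243.609188 + 1755.184238) = 130.3794 km
  S3: √((1.5505·111.32)² + (-1.6616·61.71)²) = √(29791.333035 + 10513.905274) = 200.7616 km
  → nearest: S1 (75.3865 km)

Q1→S1; Q2→S1; Q3→S1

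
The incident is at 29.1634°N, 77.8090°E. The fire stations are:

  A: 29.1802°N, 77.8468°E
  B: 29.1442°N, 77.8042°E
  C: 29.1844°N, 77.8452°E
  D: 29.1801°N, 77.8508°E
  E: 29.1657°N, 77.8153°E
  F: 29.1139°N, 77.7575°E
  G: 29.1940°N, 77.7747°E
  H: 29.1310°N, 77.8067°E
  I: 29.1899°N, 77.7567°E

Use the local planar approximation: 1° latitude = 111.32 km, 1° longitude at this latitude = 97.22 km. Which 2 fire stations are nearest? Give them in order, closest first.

Distances from 29.1634°N, 77.8090°E:
A: 4.1234 km
B: 2.1877 km
C: 4.2250 km
D: 4.4688 km
E: 0.6638 km
F: 7.4453 km
G: 4.7669 km
H: 3.6137 km
I: 5.8784 km
Sorted: E (0.6638 km) < B (2.1877 km) < H (3.6137 km) < A (4.1234 km) < …

E, B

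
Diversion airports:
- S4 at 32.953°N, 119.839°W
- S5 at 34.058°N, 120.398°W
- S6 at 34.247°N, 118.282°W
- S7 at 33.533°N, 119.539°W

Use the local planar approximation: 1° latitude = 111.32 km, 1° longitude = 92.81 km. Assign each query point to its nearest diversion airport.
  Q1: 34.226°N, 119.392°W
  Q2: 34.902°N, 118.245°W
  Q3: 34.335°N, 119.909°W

Q1 at 34.226°N, 119.392°W:
  S4: √((-1.273·111.32)² + (-0.447·92.81)²) = √(20081.82613 + 1721.09400) = 147.658 km
  S5: √((-0.168·111.32)² + (-1.006·92.81)²) = √(349.75583 + 8717.37055) = 95.221 km
  S6: √((0.021·111.32)² + (1.110·92.81)²) = √(5.46493 + 10612.93496) = 103.046 km
  S7: √((-0.693·111.32)² + (-0.147·92.81)²) = √(5951.31400 + 186.13336) = 78.342 km
  → nearest: S7 (78.342 km)
Q2 at 34.902°N, 118.245°W:
  S4: √((-1.949·111.32)² + (-1.594·92.81)²) = √(47072.80451 + 21885.98914) = 262.600 km
  S5: √((-0.844·111.32)² + (-2.153·92.81)²) = √(8827.36915 + 39928.00443) = 220.806 km
  S6: √((-0.655·111.32)² + (-0.037·92.81)²) = √(5316.53889 + 11.79215) = 72.995 km
  S7: √((-1.369·111.32)² + (-1.294·92.81)²) = √(23224.86999 + 14423.08284) = 194.031 km
  → nearest: S6 (72.995 km)
Q3 at 34.335°N, 119.909°W:
  S4: √((-1.382·111.32)² + (0.070·92.81)²) = √(23668.05018 + 42.20711) = 153.981 km
  S5: √((-0.277·111.32)² + (-0.489·92.81)²) = √(950.83669 + 2059.71563) = 54.869 km
  S6: √((-0.088·111.32)² + (1.627·92.81)²) = √(95.96475 + 22801.56474) = 151.319 km
  S7: √((-0.802·111.32)² + (0.370·92.81)²) = √(7970.67556 + 1179.21500) = 95.655 km
  → nearest: S5 (54.869 km)

Q1→S7; Q2→S6; Q3→S5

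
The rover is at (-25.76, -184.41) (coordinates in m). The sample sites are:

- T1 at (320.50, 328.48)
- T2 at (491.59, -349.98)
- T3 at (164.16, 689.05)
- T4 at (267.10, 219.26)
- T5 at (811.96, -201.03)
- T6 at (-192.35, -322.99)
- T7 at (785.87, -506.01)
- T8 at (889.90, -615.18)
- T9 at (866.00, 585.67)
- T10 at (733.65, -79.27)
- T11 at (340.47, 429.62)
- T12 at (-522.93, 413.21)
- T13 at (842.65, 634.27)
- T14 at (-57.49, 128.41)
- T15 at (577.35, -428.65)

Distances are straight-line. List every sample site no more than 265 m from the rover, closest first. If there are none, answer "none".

T6

Distances from (-25.76, -184.41):
T1: √((346.26)² + (512.89)²) = √(119895.9876 + 263056.1521) = 618.83 m
T2: √((517.35)² + (-165.57)²) = √(267651.0225 + 27413.4249) = 543.20 m
T3: √((189.92)² + (873.46)²) = √(36069.6064 + 762932.3716) = 893.87 m
T4: √((292.86)² + (403.67)²) = √(85766.9796 + 162949.4689) = 498.71 m
T5: √((837.72)² + (-16.62)²) = √(701774.7984 + 276.2244) = 837.88 m
T6: √((-166.59)² + (-138.58)²) = √(27752.2281 + 19204.4164) = 216.69 m
T7: √((811.63)² + (-321.60)²) = √(658743.2569 + 103426.5600) = 873.02 m
T8: √((915.66)² + (-430.77)²) = √(838433.2356 + 185562.7929) = 1011.93 m
T9: √((891.76)² + (770.08)²) = √(795235.8976 + 593023.2064) = 1178.24 m
T10: √((759.41)² + (105.14)²) = √(576703.5481 + 11054.4196) = 766.65 m
T11: √((366.23)² + (614.03)²) = √(134124.4129 + 377032.8409) = 714.95 m
T12: √((-497.17)² + (597.62)²) = √(247178.0089 + 357149.6644) = 777.39 m
T13: √((868.41)² + (818.68)²) = √(754135.9281 + 670236.9424) = 1193.47 m
T14: √((-31.73)² + (312.82)²) = √(1006.7929 + 97856.3524) = 314.43 m
T15: √((603.11)² + (-244.24)²) = √(363741.6721 + 59653.1776) = 650.69 m
Threshold 265 m: T6 (216.69 m) is within range.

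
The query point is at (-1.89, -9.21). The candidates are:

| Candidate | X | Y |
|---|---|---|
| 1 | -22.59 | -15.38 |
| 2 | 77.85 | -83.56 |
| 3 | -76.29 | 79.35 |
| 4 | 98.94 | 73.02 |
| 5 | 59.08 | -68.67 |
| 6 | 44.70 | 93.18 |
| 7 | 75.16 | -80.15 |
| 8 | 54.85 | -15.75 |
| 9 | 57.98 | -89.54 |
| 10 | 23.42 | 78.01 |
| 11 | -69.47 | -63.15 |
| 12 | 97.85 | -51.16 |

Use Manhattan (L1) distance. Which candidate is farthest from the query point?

Distances from (-1.89, -9.21):
1: |-20.70| + |-6.17| = 20.70 + 6.17 = 26.87
2: |79.74| + |-74.35| = 79.74 + 74.35 = 154.09
3: |-74.40| + |88.56| = 74.40 + 88.56 = 162.96
4: |100.83| + |82.23| = 100.83 + 82.23 = 183.06
5: |60.97| + |-59.46| = 60.97 + 59.46 = 120.43
6: |46.59| + |102.39| = 46.59 + 102.39 = 148.98
7: |77.05| + |-70.94| = 77.05 + 70.94 = 147.99
8: |56.74| + |-6.54| = 56.74 + 6.54 = 63.28
9: |59.87| + |-80.33| = 59.87 + 80.33 = 140.20
10: |25.31| + |87.22| = 25.31 + 87.22 = 112.53
11: |-67.58| + |-53.94| = 67.58 + 53.94 = 121.52
12: |99.74| + |-41.95| = 99.74 + 41.95 = 141.69
Maximum: 4 at 183.06.

4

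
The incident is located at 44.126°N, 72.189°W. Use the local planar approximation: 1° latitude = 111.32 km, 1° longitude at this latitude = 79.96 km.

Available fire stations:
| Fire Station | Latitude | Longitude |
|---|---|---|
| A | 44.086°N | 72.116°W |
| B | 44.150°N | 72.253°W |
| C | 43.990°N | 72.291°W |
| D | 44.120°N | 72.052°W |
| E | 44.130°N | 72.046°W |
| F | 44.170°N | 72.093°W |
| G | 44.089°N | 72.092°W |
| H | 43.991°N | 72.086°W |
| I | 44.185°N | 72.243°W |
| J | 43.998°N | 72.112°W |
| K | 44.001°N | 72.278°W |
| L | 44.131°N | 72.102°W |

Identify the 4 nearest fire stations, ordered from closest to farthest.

B, L, A, I

Distances from 44.126°N, 72.189°W:
A: √((-0.040·111.32)² + (0.073·79.96)²) = √(19.82743 + 34.07150) = 7.342 km
B: √((0.024·111.32)² + (-0.064·79.96)²) = √(7.13787 + 26.18819) = 5.773 km
C: √((-0.136·111.32)² + (-0.102·79.96)²) = √(229.20507 + 66.51903) = 17.197 km
D: √((-0.006·111.32)² + (0.137·79.96)²) = √(0.44612 + 120.00151) = 10.975 km
E: √((0.004·111.32)² + (0.143·79.96)²) = √(0.19827 + 130.74276) = 11.443 km
F: √((0.044·111.32)² + (0.096·79.96)²) = √(23.99119 + 58.92343) = 9.106 km
G: √((-0.037·111.32)² + (0.097·79.96)²) = √(16.96484 + 60.15740) = 8.782 km
H: √((-0.135·111.32)² + (0.103·79.96)²) = √(225.84680 + 67.82972) = 17.137 km
I: √((0.059·111.32)² + (-0.054·79.96)²) = √(43.13705 + 18.64374) = 7.860 km
J: √((-0.128·111.32)² + (0.077·79.96)²) = √(203.03286 + 37.90766) = 15.522 km
K: √((-0.125·111.32)² + (-0.089·79.96)²) = √(193.62722 + 50.64372) = 15.629 km
L: √((0.005·111.32)² + (0.087·79.96)²) = √(0.30980 + 48.39317) = 6.979 km
Sorted: B (5.773 km) < L (6.979 km) < A (7.342 km) < I (7.860 km) < G (8.782 km) < F (9.106 km) < …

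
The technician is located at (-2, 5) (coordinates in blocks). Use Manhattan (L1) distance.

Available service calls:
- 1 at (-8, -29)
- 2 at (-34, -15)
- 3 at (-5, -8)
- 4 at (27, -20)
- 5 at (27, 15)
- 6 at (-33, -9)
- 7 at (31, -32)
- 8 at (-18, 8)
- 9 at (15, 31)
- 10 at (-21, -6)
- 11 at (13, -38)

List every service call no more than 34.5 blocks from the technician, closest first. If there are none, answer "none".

3, 8, 10

Distances from (-2, 5):
1: 40 blocks
2: 52 blocks
3: 16 blocks
4: 54 blocks
5: 39 blocks
6: 45 blocks
7: 70 blocks
8: 19 blocks
9: 43 blocks
10: 30 blocks
11: 58 blocks
Threshold 34.5 blocks: 3 (16 blocks), 8 (19 blocks), 10 (30 blocks) are within range.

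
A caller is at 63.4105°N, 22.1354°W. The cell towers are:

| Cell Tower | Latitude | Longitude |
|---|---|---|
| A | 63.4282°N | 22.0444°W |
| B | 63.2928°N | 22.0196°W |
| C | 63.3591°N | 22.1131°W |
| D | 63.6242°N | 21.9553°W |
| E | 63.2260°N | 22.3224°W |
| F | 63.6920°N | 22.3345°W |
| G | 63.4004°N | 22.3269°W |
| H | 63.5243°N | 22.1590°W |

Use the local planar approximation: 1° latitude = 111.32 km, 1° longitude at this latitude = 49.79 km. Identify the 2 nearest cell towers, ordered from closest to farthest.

Distances from 63.4105°N, 22.1354°W:
A: √((0.0177·111.32)² + (0.0910·49.79)²) = √(3.882334 + 20.528964) = 4.9408 km
B: √((-0.1177·111.32)² + (0.1158·49.79)²) = √(171.671942 + 33.243089) = 14.3149 km
C: √((-0.0514·111.32)² + (0.0223·49.79)²) = √(32.739545 + 1.232804) = 5.8286 km
D: √((0.2137·111.32)² + (0.1801·49.79)²) = √(565.920518 + 80.410299) = 25.4230 km
E: √((-0.1845·111.32)² + (-0.1870·49.79)²) = √(421.831625 + 86.689693) = 22.5504 km
F: √((0.2815·111.32)² + (-0.1991·49.79)²) = √(981.981246 + 98.271316) = 32.8672 km
G: √((-0.0101·111.32)² + (-0.1915·49.79)²) = √(1.264122 + 90.912125) = 9.6008 km
H: √((0.1138·111.32)² + (-0.0236·49.79)²) = √(160.483697 + 1.380728) = 12.7226 km
Sorted: A (4.9408 km) < C (5.8286 km) < G (9.6008 km) < H (12.7226 km) < …

A, C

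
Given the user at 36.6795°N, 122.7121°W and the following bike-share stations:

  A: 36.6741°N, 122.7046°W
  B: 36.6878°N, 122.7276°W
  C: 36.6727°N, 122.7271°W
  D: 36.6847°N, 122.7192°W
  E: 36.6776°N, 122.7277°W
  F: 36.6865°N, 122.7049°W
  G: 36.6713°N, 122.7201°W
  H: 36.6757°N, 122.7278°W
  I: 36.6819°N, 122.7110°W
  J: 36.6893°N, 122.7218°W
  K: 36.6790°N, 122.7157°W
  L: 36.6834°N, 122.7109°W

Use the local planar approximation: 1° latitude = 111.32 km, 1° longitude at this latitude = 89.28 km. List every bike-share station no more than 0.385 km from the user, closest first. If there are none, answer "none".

Distances from 36.6795°N, 122.7121°W:
A: 0.8998 km
B: 1.6639 km
C: 1.5383 km
D: 0.8584 km
E: 1.4087 km
F: 1.0102 km
G: 1.1590 km
H: 1.4641 km
I: 0.2846 km
J: 1.3929 km
K: 0.3262 km
L: 0.4472 km
Threshold 0.385 km: I (0.2846 km), K (0.3262 km) are within range.

I, K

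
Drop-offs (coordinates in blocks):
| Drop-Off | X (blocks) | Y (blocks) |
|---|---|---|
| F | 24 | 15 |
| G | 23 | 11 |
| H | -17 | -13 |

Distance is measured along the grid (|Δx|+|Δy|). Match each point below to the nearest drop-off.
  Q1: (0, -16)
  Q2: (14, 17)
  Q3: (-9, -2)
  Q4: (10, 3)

Q1 at (0, -16):
  F: 55 blocks
  G: 50 blocks
  H: 20 blocks
  → nearest: H (20 blocks)
Q2 at (14, 17):
  F: 12 blocks
  G: 15 blocks
  H: 61 blocks
  → nearest: F (12 blocks)
Q3 at (-9, -2):
  F: 50 blocks
  G: 45 blocks
  H: 19 blocks
  → nearest: H (19 blocks)
Q4 at (10, 3):
  F: 26 blocks
  G: 21 blocks
  H: 43 blocks
  → nearest: G (21 blocks)

Q1→H; Q2→F; Q3→H; Q4→G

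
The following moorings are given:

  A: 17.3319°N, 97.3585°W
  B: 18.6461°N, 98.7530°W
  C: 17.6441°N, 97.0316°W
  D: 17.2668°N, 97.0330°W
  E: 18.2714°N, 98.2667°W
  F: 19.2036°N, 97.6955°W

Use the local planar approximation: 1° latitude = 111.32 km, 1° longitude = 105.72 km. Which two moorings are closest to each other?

Pairwise distances:
A–D: 35.1667 km
C–D: 42.0013 km
A–C: 49.0126 km
B–E: 66.2043 km
E–F: 120.0640 km
B–F: 127.8693 km
A–E: 141.9750 km
C–E: 148.0748 km
D–E: 171.8067 km
C–F: 187.2551 km
A–B: 207.6953 km
A–F: 211.3817 km
B–C: 213.4498 km
D–F: 226.6955 km
B–D: 237.9934 km
Closest pair: A–D at 35.1667 km.

A and D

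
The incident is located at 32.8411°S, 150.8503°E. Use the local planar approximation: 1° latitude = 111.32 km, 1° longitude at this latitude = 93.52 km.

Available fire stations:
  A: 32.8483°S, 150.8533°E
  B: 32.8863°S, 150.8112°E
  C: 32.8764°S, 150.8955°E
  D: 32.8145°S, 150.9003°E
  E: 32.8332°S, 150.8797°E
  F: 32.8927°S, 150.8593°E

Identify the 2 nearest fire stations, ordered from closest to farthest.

A, E

Distances from 32.8411°S, 150.8503°E:
A: √((-0.0072·111.32)² + (0.0030·93.52)²) = √(0.642409 + 0.078714) = 0.8492 km
B: √((-0.0452·111.32)² + (-0.0391·93.52)²) = √(25.317643 + 13.370958) = 6.2200 km
C: √((-0.0353·111.32)² + (0.0452·93.52)²) = √(15.441725 + 17.868408) = 5.7715 km
D: √((0.0266·111.32)² + (0.0500·93.52)²) = √(8.768184 + 21.864976) = 5.5347 km
E: √((0.0079·111.32)² + (0.0294·93.52)²) = √(0.773394 + 7.559684) = 2.8867 km
F: √((-0.0516·111.32)² + (0.0090·93.52)²) = √(32.994823 + 0.708425) = 5.8054 km
Sorted: A (0.8492 km) < E (2.8867 km) < D (5.5347 km) < C (5.7715 km) < …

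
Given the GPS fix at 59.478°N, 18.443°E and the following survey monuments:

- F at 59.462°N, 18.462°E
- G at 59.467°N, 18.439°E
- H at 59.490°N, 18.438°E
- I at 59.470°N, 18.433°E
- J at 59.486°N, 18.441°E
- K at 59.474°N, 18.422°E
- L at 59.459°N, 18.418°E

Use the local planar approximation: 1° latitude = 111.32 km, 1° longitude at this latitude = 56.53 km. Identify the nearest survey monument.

J

Distances from 59.478°N, 18.443°E:
F: √((-0.016·111.32)² + (0.019·56.53)²) = √(3.17239 + 1.15363) = 2.080 km
G: √((-0.011·111.32)² + (-0.004·56.53)²) = √(1.49945 + 0.05113) = 1.245 km
H: √((0.012·111.32)² + (-0.005·56.53)²) = √(1.78447 + 0.07989) = 1.365 km
I: √((-0.008·111.32)² + (-0.010·56.53)²) = √(0.79310 + 0.31956) = 1.055 km
J: √((0.008·111.32)² + (-0.002·56.53)²) = √(0.79310 + 0.01278) = 0.898 km
K: √((-0.004·111.32)² + (-0.021·56.53)²) = √(0.19827 + 1.40928) = 1.268 km
L: √((-0.019·111.32)² + (-0.025·56.53)²) = √(4.47356 + 1.99728) = 2.544 km
Minimum: J at 0.898 km.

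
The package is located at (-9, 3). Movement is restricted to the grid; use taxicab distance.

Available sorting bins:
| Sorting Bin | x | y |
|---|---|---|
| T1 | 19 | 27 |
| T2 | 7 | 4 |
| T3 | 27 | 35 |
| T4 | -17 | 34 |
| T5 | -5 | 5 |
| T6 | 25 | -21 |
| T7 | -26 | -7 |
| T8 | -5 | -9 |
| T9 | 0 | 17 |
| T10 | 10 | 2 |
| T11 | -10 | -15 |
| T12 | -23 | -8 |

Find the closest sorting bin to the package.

Distances from (-9, 3):
T1: 52
T2: 17
T3: 68
T4: 39
T5: 6
T6: 58
T7: 27
T8: 16
T9: 23
T10: 20
T11: 19
T12: 25
Minimum: T5 at 6.

T5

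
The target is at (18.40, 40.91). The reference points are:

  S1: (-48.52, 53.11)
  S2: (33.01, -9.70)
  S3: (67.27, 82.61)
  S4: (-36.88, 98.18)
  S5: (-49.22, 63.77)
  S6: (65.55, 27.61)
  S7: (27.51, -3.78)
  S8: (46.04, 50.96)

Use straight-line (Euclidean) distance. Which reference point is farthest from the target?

Distances from (18.40, 40.91):
S1: √((-66.92)² + (12.20)²) = √(4478.2864 + 148.8400) = 68.02
S2: √((14.61)² + (-50.61)²) = √(213.4521 + 2561.3721) = 52.68
S3: √((48.87)² + (41.70)²) = √(2388.2769 + 1738.8900) = 64.24
S4: √((-55.28)² + (57.27)²) = √(3055.8784 + 3279.8529) = 79.60
S5: √((-67.62)² + (22.86)²) = √(4572.4644 + 522.5796) = 71.38
S6: √((47.15)² + (-13.30)²) = √(2223.1225 + 176.8900) = 48.99
S7: √((9.11)² + (-44.69)²) = √(82.9921 + 1997.1961) = 45.61
S8: √((27.64)² + (10.05)²) = √(763.9696 + 101.0025) = 29.41
Maximum: S4 at 79.60.

S4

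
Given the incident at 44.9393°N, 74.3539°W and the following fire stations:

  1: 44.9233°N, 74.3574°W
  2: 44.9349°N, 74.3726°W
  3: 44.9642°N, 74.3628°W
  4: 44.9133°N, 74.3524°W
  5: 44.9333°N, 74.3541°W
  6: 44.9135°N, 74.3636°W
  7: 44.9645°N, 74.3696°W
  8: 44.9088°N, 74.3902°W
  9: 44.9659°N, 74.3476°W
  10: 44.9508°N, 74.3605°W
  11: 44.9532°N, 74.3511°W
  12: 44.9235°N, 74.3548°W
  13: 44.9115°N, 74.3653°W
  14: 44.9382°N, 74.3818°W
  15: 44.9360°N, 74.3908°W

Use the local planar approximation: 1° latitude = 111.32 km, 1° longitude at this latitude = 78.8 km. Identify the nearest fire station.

5

Distances from 44.9393°N, 74.3539°W:
1: √((-0.0160·111.32)² + (-0.0035·78.8)²) = √(3.172388 + 0.076066) = 1.8023 km
2: √((-0.0044·111.32)² + (-0.0187·78.8)²) = √(0.239912 + 2.171379) = 1.5528 km
3: √((0.0249·111.32)² + (-0.0089·78.8)²) = √(7.683252 + 0.491850) = 2.8592 km
4: √((-0.0260·111.32)² + (0.0015·78.8)²) = √(8.377088 + 0.013971) = 2.8967 km
5: √((-0.0060·111.32)² + (-0.0002·78.8)²) = √(0.446117 + 0.000248) = 0.6681 km
6: √((-0.0258·111.32)² + (-0.0097·78.8)²) = √(8.248706 + 0.584246) = 2.9720 km
7: √((0.0252·111.32)² + (-0.0157·78.8)²) = √(7.869506 + 1.530565) = 3.0660 km
8: √((-0.0305·111.32)² + (-0.0363·78.8)²) = √(11.527790 + 8.182117) = 4.4396 km
9: √((0.0266·111.32)² + (0.0063·78.8)²) = √(8.768184 + 0.246453) = 3.0024 km
10: √((0.0115·111.32)² + (-0.0066·78.8)²) = √(1.638861 + 0.270483) = 1.3818 km
11: √((0.0139·111.32)² + (0.0028·78.8)²) = √(2.394286 + 0.048682) = 1.5630 km
12: √((-0.0158·111.32)² + (-0.0009·78.8)²) = √(3.093574 + 0.005030) = 1.7603 km
13: √((-0.0278·111.32)² + (-0.0114·78.8)²) = √(9.577143 + 0.806979) = 3.2224 km
14: √((-0.0011·111.32)² + (-0.0279·78.8)²) = √(0.014994 + 4.833490) = 2.2019 km
15: √((-0.0033·111.32)² + (-0.0369·78.8)²) = √(0.134950 + 8.454836) = 2.9308 km
Minimum: 5 at 0.6681 km.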